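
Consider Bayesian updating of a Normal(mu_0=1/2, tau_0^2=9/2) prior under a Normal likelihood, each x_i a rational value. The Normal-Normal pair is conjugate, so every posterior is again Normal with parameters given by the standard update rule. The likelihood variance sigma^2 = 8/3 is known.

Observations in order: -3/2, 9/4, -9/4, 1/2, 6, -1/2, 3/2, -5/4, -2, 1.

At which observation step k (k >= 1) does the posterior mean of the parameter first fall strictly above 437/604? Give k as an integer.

k = 5

obs 1: x=-3/2 → posterior Normal(-65/86, 72/43)
obs 2: x=9/4 → posterior Normal(113/280, 36/35)
obs 3: x=-9/4 → posterior Normal(-65/194, 72/97)
obs 4: x=1/2 → posterior Normal(-19/124, 18/31)
obs 5: x=6 → posterior Normal(143/151, 72/151)
obs 6: x=-1/2 → posterior Normal(259/356, 36/89)
obs 7: x=3/2 → posterior Normal(34/41, 72/205)
obs 8: x=-5/4 → posterior Normal(545/928, 9/29)
obs 9: x=-2 → posterior Normal(47/148, 72/259)
obs 10: x=1 → posterior Normal(437/1144, 36/143)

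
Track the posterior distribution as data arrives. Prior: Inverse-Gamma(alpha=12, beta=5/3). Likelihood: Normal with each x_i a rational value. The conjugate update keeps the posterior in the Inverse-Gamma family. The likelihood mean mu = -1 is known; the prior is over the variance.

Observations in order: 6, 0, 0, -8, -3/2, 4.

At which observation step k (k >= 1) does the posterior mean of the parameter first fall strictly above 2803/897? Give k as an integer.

obs 1: x=6 → posterior Inverse-Gamma(25/2, 157/6)
obs 2: x=0 → posterior Inverse-Gamma(13, 80/3)
obs 3: x=0 → posterior Inverse-Gamma(27/2, 163/6)
obs 4: x=-8 → posterior Inverse-Gamma(14, 155/3)
obs 5: x=-3/2 → posterior Inverse-Gamma(29/2, 1243/24)
obs 6: x=4 → posterior Inverse-Gamma(15, 1543/24)

k = 4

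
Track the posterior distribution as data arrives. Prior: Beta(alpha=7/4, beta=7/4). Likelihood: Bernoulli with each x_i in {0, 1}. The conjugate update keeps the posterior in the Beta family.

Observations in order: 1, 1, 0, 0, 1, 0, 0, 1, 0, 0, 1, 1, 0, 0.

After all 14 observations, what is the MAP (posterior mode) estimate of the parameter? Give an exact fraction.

obs 1: x=1 → posterior Beta(11/4, 7/4)
obs 2: x=1 → posterior Beta(15/4, 7/4)
obs 3: x=0 → posterior Beta(15/4, 11/4)
obs 4: x=0 → posterior Beta(15/4, 15/4)
obs 5: x=1 → posterior Beta(19/4, 15/4)
obs 6: x=0 → posterior Beta(19/4, 19/4)
obs 7: x=0 → posterior Beta(19/4, 23/4)
obs 8: x=1 → posterior Beta(23/4, 23/4)
obs 9: x=0 → posterior Beta(23/4, 27/4)
obs 10: x=0 → posterior Beta(23/4, 31/4)
obs 11: x=1 → posterior Beta(27/4, 31/4)
obs 12: x=1 → posterior Beta(31/4, 31/4)
obs 13: x=0 → posterior Beta(31/4, 35/4)
obs 14: x=0 → posterior Beta(31/4, 39/4)

27/62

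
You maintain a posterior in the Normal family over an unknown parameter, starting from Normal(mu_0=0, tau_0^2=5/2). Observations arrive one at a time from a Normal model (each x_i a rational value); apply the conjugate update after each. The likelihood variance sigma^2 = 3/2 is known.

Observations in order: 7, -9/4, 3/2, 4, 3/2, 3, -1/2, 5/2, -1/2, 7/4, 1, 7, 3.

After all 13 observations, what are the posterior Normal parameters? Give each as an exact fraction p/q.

obs 1: x=7 → posterior Normal(35/8, 15/16)
obs 2: x=-9/4 → posterior Normal(95/52, 15/26)
obs 3: x=3/2 → posterior Normal(125/72, 5/12)
obs 4: x=4 → posterior Normal(205/92, 15/46)
obs 5: x=3/2 → posterior Normal(235/112, 15/56)
obs 6: x=3 → posterior Normal(295/132, 5/22)
obs 7: x=-1/2 → posterior Normal(15/8, 15/76)
obs 8: x=5/2 → posterior Normal(335/172, 15/86)
obs 9: x=-1/2 → posterior Normal(325/192, 5/32)
obs 10: x=7/4 → posterior Normal(90/53, 15/106)
obs 11: x=1 → posterior Normal(95/58, 15/116)
obs 12: x=7 → posterior Normal(130/63, 5/42)
obs 13: x=3 → posterior Normal(145/68, 15/136)

mu_0=145/68, tau_0^2=15/136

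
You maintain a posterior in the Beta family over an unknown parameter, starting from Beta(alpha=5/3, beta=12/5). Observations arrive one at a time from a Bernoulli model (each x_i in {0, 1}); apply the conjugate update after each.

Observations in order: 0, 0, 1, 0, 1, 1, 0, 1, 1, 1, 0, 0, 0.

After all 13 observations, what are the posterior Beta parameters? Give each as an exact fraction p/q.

obs 1: x=0 → posterior Beta(5/3, 17/5)
obs 2: x=0 → posterior Beta(5/3, 22/5)
obs 3: x=1 → posterior Beta(8/3, 22/5)
obs 4: x=0 → posterior Beta(8/3, 27/5)
obs 5: x=1 → posterior Beta(11/3, 27/5)
obs 6: x=1 → posterior Beta(14/3, 27/5)
obs 7: x=0 → posterior Beta(14/3, 32/5)
obs 8: x=1 → posterior Beta(17/3, 32/5)
obs 9: x=1 → posterior Beta(20/3, 32/5)
obs 10: x=1 → posterior Beta(23/3, 32/5)
obs 11: x=0 → posterior Beta(23/3, 37/5)
obs 12: x=0 → posterior Beta(23/3, 42/5)
obs 13: x=0 → posterior Beta(23/3, 47/5)

alpha=23/3, beta=47/5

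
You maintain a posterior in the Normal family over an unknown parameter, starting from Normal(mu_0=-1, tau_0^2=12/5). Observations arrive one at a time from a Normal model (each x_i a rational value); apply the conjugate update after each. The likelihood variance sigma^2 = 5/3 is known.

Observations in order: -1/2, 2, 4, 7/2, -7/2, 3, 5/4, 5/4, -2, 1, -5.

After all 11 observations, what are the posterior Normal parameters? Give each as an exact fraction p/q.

mu_0=155/421, tau_0^2=60/421

obs 1: x=-1/2 → posterior Normal(-43/61, 60/61)
obs 2: x=2 → posterior Normal(29/97, 60/97)
obs 3: x=4 → posterior Normal(173/133, 60/133)
obs 4: x=7/2 → posterior Normal(23/13, 60/169)
obs 5: x=-7/2 → posterior Normal(173/205, 12/41)
obs 6: x=3 → posterior Normal(281/241, 60/241)
obs 7: x=5/4 → posterior Normal(326/277, 60/277)
obs 8: x=5/4 → posterior Normal(371/313, 60/313)
obs 9: x=-2 → posterior Normal(299/349, 60/349)
obs 10: x=1 → posterior Normal(67/77, 12/77)
obs 11: x=-5 → posterior Normal(155/421, 60/421)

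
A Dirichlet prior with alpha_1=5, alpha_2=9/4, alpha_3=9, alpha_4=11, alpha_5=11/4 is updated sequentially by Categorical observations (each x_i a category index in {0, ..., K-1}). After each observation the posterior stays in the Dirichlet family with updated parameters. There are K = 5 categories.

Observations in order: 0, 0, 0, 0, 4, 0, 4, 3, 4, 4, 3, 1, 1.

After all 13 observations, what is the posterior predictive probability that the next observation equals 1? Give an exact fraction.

17/172

obs 1: x=0 → posterior Dirichlet(6, 9/4, 9, 11, 11/4)
obs 2: x=0 → posterior Dirichlet(7, 9/4, 9, 11, 11/4)
obs 3: x=0 → posterior Dirichlet(8, 9/4, 9, 11, 11/4)
obs 4: x=0 → posterior Dirichlet(9, 9/4, 9, 11, 11/4)
obs 5: x=4 → posterior Dirichlet(9, 9/4, 9, 11, 15/4)
obs 6: x=0 → posterior Dirichlet(10, 9/4, 9, 11, 15/4)
obs 7: x=4 → posterior Dirichlet(10, 9/4, 9, 11, 19/4)
obs 8: x=3 → posterior Dirichlet(10, 9/4, 9, 12, 19/4)
obs 9: x=4 → posterior Dirichlet(10, 9/4, 9, 12, 23/4)
obs 10: x=4 → posterior Dirichlet(10, 9/4, 9, 12, 27/4)
obs 11: x=3 → posterior Dirichlet(10, 9/4, 9, 13, 27/4)
obs 12: x=1 → posterior Dirichlet(10, 13/4, 9, 13, 27/4)
obs 13: x=1 → posterior Dirichlet(10, 17/4, 9, 13, 27/4)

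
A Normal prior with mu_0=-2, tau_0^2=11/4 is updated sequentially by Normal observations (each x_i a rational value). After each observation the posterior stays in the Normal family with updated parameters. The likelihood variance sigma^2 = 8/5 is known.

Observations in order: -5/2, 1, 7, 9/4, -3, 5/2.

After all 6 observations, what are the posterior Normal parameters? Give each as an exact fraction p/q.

obs 1: x=-5/2 → posterior Normal(-403/174, 88/87)
obs 2: x=1 → posterior Normal(-293/284, 44/71)
obs 3: x=7 → posterior Normal(477/394, 88/197)
obs 4: x=9/4 → posterior Normal(23/16, 22/63)
obs 5: x=-3 → posterior Normal(789/1228, 88/307)
obs 6: x=5/2 → posterior Normal(1339/1448, 44/181)

mu_0=1339/1448, tau_0^2=44/181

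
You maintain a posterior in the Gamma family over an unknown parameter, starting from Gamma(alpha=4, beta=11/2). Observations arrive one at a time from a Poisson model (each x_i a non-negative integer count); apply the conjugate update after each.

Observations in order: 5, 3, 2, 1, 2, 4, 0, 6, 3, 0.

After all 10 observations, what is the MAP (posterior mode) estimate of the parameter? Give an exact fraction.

obs 1: x=5 → posterior Gamma(9, 13/2)
obs 2: x=3 → posterior Gamma(12, 15/2)
obs 3: x=2 → posterior Gamma(14, 17/2)
obs 4: x=1 → posterior Gamma(15, 19/2)
obs 5: x=2 → posterior Gamma(17, 21/2)
obs 6: x=4 → posterior Gamma(21, 23/2)
obs 7: x=0 → posterior Gamma(21, 25/2)
obs 8: x=6 → posterior Gamma(27, 27/2)
obs 9: x=3 → posterior Gamma(30, 29/2)
obs 10: x=0 → posterior Gamma(30, 31/2)

58/31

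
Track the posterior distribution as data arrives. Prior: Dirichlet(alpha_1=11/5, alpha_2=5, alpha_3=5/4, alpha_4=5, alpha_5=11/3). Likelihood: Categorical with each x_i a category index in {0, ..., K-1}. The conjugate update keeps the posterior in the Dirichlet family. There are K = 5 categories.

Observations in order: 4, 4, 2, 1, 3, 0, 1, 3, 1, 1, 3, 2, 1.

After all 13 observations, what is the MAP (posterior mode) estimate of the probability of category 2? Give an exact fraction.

obs 1: x=4 → posterior Dirichlet(11/5, 5, 5/4, 5, 14/3)
obs 2: x=4 → posterior Dirichlet(11/5, 5, 5/4, 5, 17/3)
obs 3: x=2 → posterior Dirichlet(11/5, 5, 9/4, 5, 17/3)
obs 4: x=1 → posterior Dirichlet(11/5, 6, 9/4, 5, 17/3)
obs 5: x=3 → posterior Dirichlet(11/5, 6, 9/4, 6, 17/3)
obs 6: x=0 → posterior Dirichlet(16/5, 6, 9/4, 6, 17/3)
obs 7: x=1 → posterior Dirichlet(16/5, 7, 9/4, 6, 17/3)
obs 8: x=3 → posterior Dirichlet(16/5, 7, 9/4, 7, 17/3)
obs 9: x=1 → posterior Dirichlet(16/5, 8, 9/4, 7, 17/3)
obs 10: x=1 → posterior Dirichlet(16/5, 9, 9/4, 7, 17/3)
obs 11: x=3 → posterior Dirichlet(16/5, 9, 9/4, 8, 17/3)
obs 12: x=2 → posterior Dirichlet(16/5, 9, 13/4, 8, 17/3)
obs 13: x=1 → posterior Dirichlet(16/5, 10, 13/4, 8, 17/3)

135/1507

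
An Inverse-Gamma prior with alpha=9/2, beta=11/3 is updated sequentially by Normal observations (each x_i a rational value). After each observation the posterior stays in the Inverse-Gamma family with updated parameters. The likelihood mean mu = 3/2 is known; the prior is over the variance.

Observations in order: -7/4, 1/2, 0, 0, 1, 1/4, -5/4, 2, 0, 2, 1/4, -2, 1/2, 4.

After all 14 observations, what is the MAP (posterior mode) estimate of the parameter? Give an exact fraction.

679/300

obs 1: x=-7/4 → posterior Inverse-Gamma(5, 859/96)
obs 2: x=1/2 → posterior Inverse-Gamma(11/2, 907/96)
obs 3: x=0 → posterior Inverse-Gamma(6, 1015/96)
obs 4: x=0 → posterior Inverse-Gamma(13/2, 1123/96)
obs 5: x=1 → posterior Inverse-Gamma(7, 1135/96)
obs 6: x=1/4 → posterior Inverse-Gamma(15/2, 605/48)
obs 7: x=-5/4 → posterior Inverse-Gamma(8, 1573/96)
obs 8: x=2 → posterior Inverse-Gamma(17/2, 1585/96)
obs 9: x=0 → posterior Inverse-Gamma(9, 1693/96)
obs 10: x=2 → posterior Inverse-Gamma(19/2, 1705/96)
obs 11: x=1/4 → posterior Inverse-Gamma(10, 445/24)
obs 12: x=-2 → posterior Inverse-Gamma(21/2, 74/3)
obs 13: x=1/2 → posterior Inverse-Gamma(11, 151/6)
obs 14: x=4 → posterior Inverse-Gamma(23/2, 679/24)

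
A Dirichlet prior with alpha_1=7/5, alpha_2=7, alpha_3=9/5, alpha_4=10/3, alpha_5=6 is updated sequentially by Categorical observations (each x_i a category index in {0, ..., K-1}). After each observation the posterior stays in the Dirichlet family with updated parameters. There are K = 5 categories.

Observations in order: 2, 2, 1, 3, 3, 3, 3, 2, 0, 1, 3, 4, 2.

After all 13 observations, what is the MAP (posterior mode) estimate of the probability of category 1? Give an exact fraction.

120/413

obs 1: x=2 → posterior Dirichlet(7/5, 7, 14/5, 10/3, 6)
obs 2: x=2 → posterior Dirichlet(7/5, 7, 19/5, 10/3, 6)
obs 3: x=1 → posterior Dirichlet(7/5, 8, 19/5, 10/3, 6)
obs 4: x=3 → posterior Dirichlet(7/5, 8, 19/5, 13/3, 6)
obs 5: x=3 → posterior Dirichlet(7/5, 8, 19/5, 16/3, 6)
obs 6: x=3 → posterior Dirichlet(7/5, 8, 19/5, 19/3, 6)
obs 7: x=3 → posterior Dirichlet(7/5, 8, 19/5, 22/3, 6)
obs 8: x=2 → posterior Dirichlet(7/5, 8, 24/5, 22/3, 6)
obs 9: x=0 → posterior Dirichlet(12/5, 8, 24/5, 22/3, 6)
obs 10: x=1 → posterior Dirichlet(12/5, 9, 24/5, 22/3, 6)
obs 11: x=3 → posterior Dirichlet(12/5, 9, 24/5, 25/3, 6)
obs 12: x=4 → posterior Dirichlet(12/5, 9, 24/5, 25/3, 7)
obs 13: x=2 → posterior Dirichlet(12/5, 9, 29/5, 25/3, 7)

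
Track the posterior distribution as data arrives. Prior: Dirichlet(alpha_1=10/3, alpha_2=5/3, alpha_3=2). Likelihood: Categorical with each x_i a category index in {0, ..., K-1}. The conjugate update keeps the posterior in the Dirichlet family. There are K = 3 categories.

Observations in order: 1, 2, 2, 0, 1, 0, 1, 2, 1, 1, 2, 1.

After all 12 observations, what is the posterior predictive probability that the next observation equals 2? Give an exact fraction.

6/19

obs 1: x=1 → posterior Dirichlet(10/3, 8/3, 2)
obs 2: x=2 → posterior Dirichlet(10/3, 8/3, 3)
obs 3: x=2 → posterior Dirichlet(10/3, 8/3, 4)
obs 4: x=0 → posterior Dirichlet(13/3, 8/3, 4)
obs 5: x=1 → posterior Dirichlet(13/3, 11/3, 4)
obs 6: x=0 → posterior Dirichlet(16/3, 11/3, 4)
obs 7: x=1 → posterior Dirichlet(16/3, 14/3, 4)
obs 8: x=2 → posterior Dirichlet(16/3, 14/3, 5)
obs 9: x=1 → posterior Dirichlet(16/3, 17/3, 5)
obs 10: x=1 → posterior Dirichlet(16/3, 20/3, 5)
obs 11: x=2 → posterior Dirichlet(16/3, 20/3, 6)
obs 12: x=1 → posterior Dirichlet(16/3, 23/3, 6)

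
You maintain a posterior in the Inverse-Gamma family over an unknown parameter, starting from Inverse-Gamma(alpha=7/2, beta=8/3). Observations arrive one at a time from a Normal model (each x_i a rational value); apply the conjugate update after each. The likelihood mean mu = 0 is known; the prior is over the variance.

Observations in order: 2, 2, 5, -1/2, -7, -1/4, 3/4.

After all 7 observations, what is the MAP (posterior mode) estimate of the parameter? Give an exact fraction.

2117/384

obs 1: x=2 → posterior Inverse-Gamma(4, 14/3)
obs 2: x=2 → posterior Inverse-Gamma(9/2, 20/3)
obs 3: x=5 → posterior Inverse-Gamma(5, 115/6)
obs 4: x=-1/2 → posterior Inverse-Gamma(11/2, 463/24)
obs 5: x=-7 → posterior Inverse-Gamma(6, 1051/24)
obs 6: x=-1/4 → posterior Inverse-Gamma(13/2, 4207/96)
obs 7: x=3/4 → posterior Inverse-Gamma(7, 2117/48)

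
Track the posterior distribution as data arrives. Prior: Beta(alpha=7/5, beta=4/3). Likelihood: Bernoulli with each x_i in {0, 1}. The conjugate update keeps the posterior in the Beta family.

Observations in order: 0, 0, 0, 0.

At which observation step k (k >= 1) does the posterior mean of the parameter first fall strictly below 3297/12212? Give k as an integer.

k = 3

obs 1: x=0 → posterior Beta(7/5, 7/3)
obs 2: x=0 → posterior Beta(7/5, 10/3)
obs 3: x=0 → posterior Beta(7/5, 13/3)
obs 4: x=0 → posterior Beta(7/5, 16/3)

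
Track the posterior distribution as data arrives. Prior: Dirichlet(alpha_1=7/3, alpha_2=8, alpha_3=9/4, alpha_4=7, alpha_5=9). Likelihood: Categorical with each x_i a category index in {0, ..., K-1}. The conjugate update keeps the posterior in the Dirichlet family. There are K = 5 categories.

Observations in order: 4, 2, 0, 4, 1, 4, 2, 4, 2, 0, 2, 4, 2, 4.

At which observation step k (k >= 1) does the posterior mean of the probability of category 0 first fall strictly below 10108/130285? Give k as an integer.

k = 2

obs 1: x=4 → posterior Dirichlet(7/3, 8, 9/4, 7, 10)
obs 2: x=2 → posterior Dirichlet(7/3, 8, 13/4, 7, 10)
obs 3: x=0 → posterior Dirichlet(10/3, 8, 13/4, 7, 10)
obs 4: x=4 → posterior Dirichlet(10/3, 8, 13/4, 7, 11)
obs 5: x=1 → posterior Dirichlet(10/3, 9, 13/4, 7, 11)
obs 6: x=4 → posterior Dirichlet(10/3, 9, 13/4, 7, 12)
obs 7: x=2 → posterior Dirichlet(10/3, 9, 17/4, 7, 12)
obs 8: x=4 → posterior Dirichlet(10/3, 9, 17/4, 7, 13)
obs 9: x=2 → posterior Dirichlet(10/3, 9, 21/4, 7, 13)
obs 10: x=0 → posterior Dirichlet(13/3, 9, 21/4, 7, 13)
obs 11: x=2 → posterior Dirichlet(13/3, 9, 25/4, 7, 13)
obs 12: x=4 → posterior Dirichlet(13/3, 9, 25/4, 7, 14)
obs 13: x=2 → posterior Dirichlet(13/3, 9, 29/4, 7, 14)
obs 14: x=4 → posterior Dirichlet(13/3, 9, 29/4, 7, 15)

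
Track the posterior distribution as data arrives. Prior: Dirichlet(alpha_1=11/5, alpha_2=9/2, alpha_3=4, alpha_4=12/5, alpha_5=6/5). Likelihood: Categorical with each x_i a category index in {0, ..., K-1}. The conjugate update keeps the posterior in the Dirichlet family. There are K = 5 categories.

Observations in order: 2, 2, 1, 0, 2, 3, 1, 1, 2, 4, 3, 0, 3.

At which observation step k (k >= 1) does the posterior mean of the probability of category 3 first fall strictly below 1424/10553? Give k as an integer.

obs 1: x=2 → posterior Dirichlet(11/5, 9/2, 5, 12/5, 6/5)
obs 2: x=2 → posterior Dirichlet(11/5, 9/2, 6, 12/5, 6/5)
obs 3: x=1 → posterior Dirichlet(11/5, 11/2, 6, 12/5, 6/5)
obs 4: x=0 → posterior Dirichlet(16/5, 11/2, 6, 12/5, 6/5)
obs 5: x=2 → posterior Dirichlet(16/5, 11/2, 7, 12/5, 6/5)
obs 6: x=3 → posterior Dirichlet(16/5, 11/2, 7, 17/5, 6/5)
obs 7: x=1 → posterior Dirichlet(16/5, 13/2, 7, 17/5, 6/5)
obs 8: x=1 → posterior Dirichlet(16/5, 15/2, 7, 17/5, 6/5)
obs 9: x=2 → posterior Dirichlet(16/5, 15/2, 8, 17/5, 6/5)
obs 10: x=4 → posterior Dirichlet(16/5, 15/2, 8, 17/5, 11/5)
obs 11: x=3 → posterior Dirichlet(16/5, 15/2, 8, 22/5, 11/5)
obs 12: x=0 → posterior Dirichlet(21/5, 15/2, 8, 22/5, 11/5)
obs 13: x=3 → posterior Dirichlet(21/5, 15/2, 8, 27/5, 11/5)

k = 4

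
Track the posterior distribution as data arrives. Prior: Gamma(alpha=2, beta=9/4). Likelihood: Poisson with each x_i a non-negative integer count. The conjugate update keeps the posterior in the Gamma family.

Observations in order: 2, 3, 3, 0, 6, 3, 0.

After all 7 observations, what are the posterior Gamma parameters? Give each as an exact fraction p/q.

obs 1: x=2 → posterior Gamma(4, 13/4)
obs 2: x=3 → posterior Gamma(7, 17/4)
obs 3: x=3 → posterior Gamma(10, 21/4)
obs 4: x=0 → posterior Gamma(10, 25/4)
obs 5: x=6 → posterior Gamma(16, 29/4)
obs 6: x=3 → posterior Gamma(19, 33/4)
obs 7: x=0 → posterior Gamma(19, 37/4)

alpha=19, beta=37/4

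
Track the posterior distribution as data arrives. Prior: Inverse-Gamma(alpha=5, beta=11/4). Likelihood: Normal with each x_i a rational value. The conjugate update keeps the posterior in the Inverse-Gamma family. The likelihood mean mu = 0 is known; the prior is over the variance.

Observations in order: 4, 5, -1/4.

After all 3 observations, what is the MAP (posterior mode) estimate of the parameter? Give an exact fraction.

149/48

obs 1: x=4 → posterior Inverse-Gamma(11/2, 43/4)
obs 2: x=5 → posterior Inverse-Gamma(6, 93/4)
obs 3: x=-1/4 → posterior Inverse-Gamma(13/2, 745/32)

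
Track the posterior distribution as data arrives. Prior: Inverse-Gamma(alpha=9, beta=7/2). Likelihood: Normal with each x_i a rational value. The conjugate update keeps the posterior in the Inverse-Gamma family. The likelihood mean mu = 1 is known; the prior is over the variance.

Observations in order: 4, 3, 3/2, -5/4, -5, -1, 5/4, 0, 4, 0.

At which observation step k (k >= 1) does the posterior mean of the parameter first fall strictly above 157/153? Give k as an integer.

obs 1: x=4 → posterior Inverse-Gamma(19/2, 8)
obs 2: x=3 → posterior Inverse-Gamma(10, 10)
obs 3: x=3/2 → posterior Inverse-Gamma(21/2, 81/8)
obs 4: x=-5/4 → posterior Inverse-Gamma(11, 405/32)
obs 5: x=-5 → posterior Inverse-Gamma(23/2, 981/32)
obs 6: x=-1 → posterior Inverse-Gamma(12, 1045/32)
obs 7: x=5/4 → posterior Inverse-Gamma(25/2, 523/16)
obs 8: x=0 → posterior Inverse-Gamma(13, 531/16)
obs 9: x=4 → posterior Inverse-Gamma(27/2, 603/16)
obs 10: x=0 → posterior Inverse-Gamma(14, 611/16)

k = 2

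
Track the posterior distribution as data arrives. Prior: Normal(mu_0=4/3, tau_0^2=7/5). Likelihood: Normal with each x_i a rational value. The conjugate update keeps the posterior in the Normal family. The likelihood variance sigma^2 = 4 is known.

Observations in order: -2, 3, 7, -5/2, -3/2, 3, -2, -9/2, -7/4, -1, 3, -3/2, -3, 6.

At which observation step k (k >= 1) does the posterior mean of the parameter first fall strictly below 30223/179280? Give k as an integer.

k = 10

obs 1: x=-2 → posterior Normal(38/81, 28/27)
obs 2: x=3 → posterior Normal(101/102, 14/17)
obs 3: x=7 → posterior Normal(248/123, 28/41)
obs 4: x=-5/2 → posterior Normal(391/288, 7/12)
obs 5: x=-3/2 → posterior Normal(164/165, 28/55)
obs 6: x=3 → posterior Normal(227/186, 14/31)
obs 7: x=-2 → posterior Normal(185/207, 28/69)
obs 8: x=-9/2 → posterior Normal(181/456, 7/19)
obs 9: x=-7/4 → posterior Normal(215/996, 28/83)
obs 10: x=-1 → posterior Normal(131/1080, 14/45)
obs 11: x=3 → posterior Normal(383/1164, 28/97)
obs 12: x=-3/2 → posterior Normal(257/1248, 7/26)
obs 13: x=-3 → posterior Normal(5/1332, 28/111)
obs 14: x=6 → posterior Normal(509/1416, 14/59)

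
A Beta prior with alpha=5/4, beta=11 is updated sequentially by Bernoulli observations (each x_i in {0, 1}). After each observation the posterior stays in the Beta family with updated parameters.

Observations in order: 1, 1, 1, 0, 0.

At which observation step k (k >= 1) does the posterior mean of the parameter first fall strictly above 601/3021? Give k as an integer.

k = 2

obs 1: x=1 → posterior Beta(9/4, 11)
obs 2: x=1 → posterior Beta(13/4, 11)
obs 3: x=1 → posterior Beta(17/4, 11)
obs 4: x=0 → posterior Beta(17/4, 12)
obs 5: x=0 → posterior Beta(17/4, 13)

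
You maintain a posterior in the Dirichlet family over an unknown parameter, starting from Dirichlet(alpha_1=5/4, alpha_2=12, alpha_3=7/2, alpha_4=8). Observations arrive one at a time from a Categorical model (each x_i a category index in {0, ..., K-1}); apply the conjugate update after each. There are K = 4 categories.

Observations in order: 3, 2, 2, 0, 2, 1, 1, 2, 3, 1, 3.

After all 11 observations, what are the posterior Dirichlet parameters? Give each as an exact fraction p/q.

obs 1: x=3 → posterior Dirichlet(5/4, 12, 7/2, 9)
obs 2: x=2 → posterior Dirichlet(5/4, 12, 9/2, 9)
obs 3: x=2 → posterior Dirichlet(5/4, 12, 11/2, 9)
obs 4: x=0 → posterior Dirichlet(9/4, 12, 11/2, 9)
obs 5: x=2 → posterior Dirichlet(9/4, 12, 13/2, 9)
obs 6: x=1 → posterior Dirichlet(9/4, 13, 13/2, 9)
obs 7: x=1 → posterior Dirichlet(9/4, 14, 13/2, 9)
obs 8: x=2 → posterior Dirichlet(9/4, 14, 15/2, 9)
obs 9: x=3 → posterior Dirichlet(9/4, 14, 15/2, 10)
obs 10: x=1 → posterior Dirichlet(9/4, 15, 15/2, 10)
obs 11: x=3 → posterior Dirichlet(9/4, 15, 15/2, 11)

alpha_1=9/4, alpha_2=15, alpha_3=15/2, alpha_4=11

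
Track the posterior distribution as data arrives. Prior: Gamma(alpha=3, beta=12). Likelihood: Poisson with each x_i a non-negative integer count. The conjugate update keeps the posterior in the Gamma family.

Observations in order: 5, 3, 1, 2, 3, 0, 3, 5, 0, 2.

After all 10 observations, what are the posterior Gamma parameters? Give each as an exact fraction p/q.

alpha=27, beta=22

obs 1: x=5 → posterior Gamma(8, 13)
obs 2: x=3 → posterior Gamma(11, 14)
obs 3: x=1 → posterior Gamma(12, 15)
obs 4: x=2 → posterior Gamma(14, 16)
obs 5: x=3 → posterior Gamma(17, 17)
obs 6: x=0 → posterior Gamma(17, 18)
obs 7: x=3 → posterior Gamma(20, 19)
obs 8: x=5 → posterior Gamma(25, 20)
obs 9: x=0 → posterior Gamma(25, 21)
obs 10: x=2 → posterior Gamma(27, 22)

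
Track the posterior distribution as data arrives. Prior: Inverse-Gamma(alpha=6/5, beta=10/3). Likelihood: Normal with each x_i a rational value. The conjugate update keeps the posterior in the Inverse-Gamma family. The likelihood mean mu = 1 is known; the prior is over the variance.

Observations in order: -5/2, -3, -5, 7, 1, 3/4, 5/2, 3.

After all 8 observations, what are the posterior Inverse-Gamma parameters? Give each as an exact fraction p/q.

obs 1: x=-5/2 → posterior Inverse-Gamma(17/10, 227/24)
obs 2: x=-3 → posterior Inverse-Gamma(11/5, 419/24)
obs 3: x=-5 → posterior Inverse-Gamma(27/10, 851/24)
obs 4: x=7 → posterior Inverse-Gamma(16/5, 1283/24)
obs 5: x=1 → posterior Inverse-Gamma(37/10, 1283/24)
obs 6: x=3/4 → posterior Inverse-Gamma(21/5, 5135/96)
obs 7: x=5/2 → posterior Inverse-Gamma(47/10, 5243/96)
obs 8: x=3 → posterior Inverse-Gamma(26/5, 5435/96)

alpha=26/5, beta=5435/96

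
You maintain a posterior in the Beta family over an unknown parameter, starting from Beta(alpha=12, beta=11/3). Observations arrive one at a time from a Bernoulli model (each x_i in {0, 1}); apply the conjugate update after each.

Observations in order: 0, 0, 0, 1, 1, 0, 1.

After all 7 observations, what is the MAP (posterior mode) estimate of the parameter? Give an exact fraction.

21/31

obs 1: x=0 → posterior Beta(12, 14/3)
obs 2: x=0 → posterior Beta(12, 17/3)
obs 3: x=0 → posterior Beta(12, 20/3)
obs 4: x=1 → posterior Beta(13, 20/3)
obs 5: x=1 → posterior Beta(14, 20/3)
obs 6: x=0 → posterior Beta(14, 23/3)
obs 7: x=1 → posterior Beta(15, 23/3)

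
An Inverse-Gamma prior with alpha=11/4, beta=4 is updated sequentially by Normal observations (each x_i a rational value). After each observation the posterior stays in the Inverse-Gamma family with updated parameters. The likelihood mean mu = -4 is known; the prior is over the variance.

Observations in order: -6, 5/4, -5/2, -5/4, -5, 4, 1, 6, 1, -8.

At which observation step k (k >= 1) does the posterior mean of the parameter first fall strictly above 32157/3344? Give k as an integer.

obs 1: x=-6 → posterior Inverse-Gamma(13/4, 6)
obs 2: x=5/4 → posterior Inverse-Gamma(15/4, 633/32)
obs 3: x=-5/2 → posterior Inverse-Gamma(17/4, 669/32)
obs 4: x=-5/4 → posterior Inverse-Gamma(19/4, 395/16)
obs 5: x=-5 → posterior Inverse-Gamma(21/4, 403/16)
obs 6: x=4 → posterior Inverse-Gamma(23/4, 915/16)
obs 7: x=1 → posterior Inverse-Gamma(25/4, 1115/16)
obs 8: x=6 → posterior Inverse-Gamma(27/4, 1915/16)
obs 9: x=1 → posterior Inverse-Gamma(29/4, 2115/16)
obs 10: x=-8 → posterior Inverse-Gamma(31/4, 2243/16)

k = 6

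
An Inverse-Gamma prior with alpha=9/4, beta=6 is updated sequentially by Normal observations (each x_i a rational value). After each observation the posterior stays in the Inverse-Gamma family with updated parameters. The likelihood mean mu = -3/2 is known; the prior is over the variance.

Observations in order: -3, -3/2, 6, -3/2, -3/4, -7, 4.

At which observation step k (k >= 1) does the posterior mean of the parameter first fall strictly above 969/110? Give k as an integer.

k = 3

obs 1: x=-3 → posterior Inverse-Gamma(11/4, 57/8)
obs 2: x=-3/2 → posterior Inverse-Gamma(13/4, 57/8)
obs 3: x=6 → posterior Inverse-Gamma(15/4, 141/4)
obs 4: x=-3/2 → posterior Inverse-Gamma(17/4, 141/4)
obs 5: x=-3/4 → posterior Inverse-Gamma(19/4, 1137/32)
obs 6: x=-7 → posterior Inverse-Gamma(21/4, 1621/32)
obs 7: x=4 → posterior Inverse-Gamma(23/4, 2105/32)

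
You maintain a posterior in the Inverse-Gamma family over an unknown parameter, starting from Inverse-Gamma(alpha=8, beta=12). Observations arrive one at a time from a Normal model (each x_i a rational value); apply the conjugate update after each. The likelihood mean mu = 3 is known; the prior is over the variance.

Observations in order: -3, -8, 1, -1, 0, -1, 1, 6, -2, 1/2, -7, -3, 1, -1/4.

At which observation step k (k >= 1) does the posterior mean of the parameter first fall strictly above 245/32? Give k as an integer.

k = 2

obs 1: x=-3 → posterior Inverse-Gamma(17/2, 30)
obs 2: x=-8 → posterior Inverse-Gamma(9, 181/2)
obs 3: x=1 → posterior Inverse-Gamma(19/2, 185/2)
obs 4: x=-1 → posterior Inverse-Gamma(10, 201/2)
obs 5: x=0 → posterior Inverse-Gamma(21/2, 105)
obs 6: x=-1 → posterior Inverse-Gamma(11, 113)
obs 7: x=1 → posterior Inverse-Gamma(23/2, 115)
obs 8: x=6 → posterior Inverse-Gamma(12, 239/2)
obs 9: x=-2 → posterior Inverse-Gamma(25/2, 132)
obs 10: x=1/2 → posterior Inverse-Gamma(13, 1081/8)
obs 11: x=-7 → posterior Inverse-Gamma(27/2, 1481/8)
obs 12: x=-3 → posterior Inverse-Gamma(14, 1625/8)
obs 13: x=1 → posterior Inverse-Gamma(29/2, 1641/8)
obs 14: x=-1/4 → posterior Inverse-Gamma(15, 6733/32)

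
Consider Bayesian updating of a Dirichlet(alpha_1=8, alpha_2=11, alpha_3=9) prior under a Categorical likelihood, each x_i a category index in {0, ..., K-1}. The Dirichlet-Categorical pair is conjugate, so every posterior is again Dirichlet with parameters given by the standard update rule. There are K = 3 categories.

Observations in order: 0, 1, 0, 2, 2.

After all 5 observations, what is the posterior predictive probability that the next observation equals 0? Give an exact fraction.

10/33

obs 1: x=0 → posterior Dirichlet(9, 11, 9)
obs 2: x=1 → posterior Dirichlet(9, 12, 9)
obs 3: x=0 → posterior Dirichlet(10, 12, 9)
obs 4: x=2 → posterior Dirichlet(10, 12, 10)
obs 5: x=2 → posterior Dirichlet(10, 12, 11)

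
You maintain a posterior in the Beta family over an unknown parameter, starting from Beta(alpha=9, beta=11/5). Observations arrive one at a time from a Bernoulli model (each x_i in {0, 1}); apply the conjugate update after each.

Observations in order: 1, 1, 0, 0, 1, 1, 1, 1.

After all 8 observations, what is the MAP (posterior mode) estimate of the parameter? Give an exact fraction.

obs 1: x=1 → posterior Beta(10, 11/5)
obs 2: x=1 → posterior Beta(11, 11/5)
obs 3: x=0 → posterior Beta(11, 16/5)
obs 4: x=0 → posterior Beta(11, 21/5)
obs 5: x=1 → posterior Beta(12, 21/5)
obs 6: x=1 → posterior Beta(13, 21/5)
obs 7: x=1 → posterior Beta(14, 21/5)
obs 8: x=1 → posterior Beta(15, 21/5)

35/43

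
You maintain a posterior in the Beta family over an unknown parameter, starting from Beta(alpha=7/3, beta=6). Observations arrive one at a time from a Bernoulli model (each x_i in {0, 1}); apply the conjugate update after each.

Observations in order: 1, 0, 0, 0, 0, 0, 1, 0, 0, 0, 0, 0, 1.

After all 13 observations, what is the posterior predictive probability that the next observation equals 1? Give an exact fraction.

obs 1: x=1 → posterior Beta(10/3, 6)
obs 2: x=0 → posterior Beta(10/3, 7)
obs 3: x=0 → posterior Beta(10/3, 8)
obs 4: x=0 → posterior Beta(10/3, 9)
obs 5: x=0 → posterior Beta(10/3, 10)
obs 6: x=0 → posterior Beta(10/3, 11)
obs 7: x=1 → posterior Beta(13/3, 11)
obs 8: x=0 → posterior Beta(13/3, 12)
obs 9: x=0 → posterior Beta(13/3, 13)
obs 10: x=0 → posterior Beta(13/3, 14)
obs 11: x=0 → posterior Beta(13/3, 15)
obs 12: x=0 → posterior Beta(13/3, 16)
obs 13: x=1 → posterior Beta(16/3, 16)

1/4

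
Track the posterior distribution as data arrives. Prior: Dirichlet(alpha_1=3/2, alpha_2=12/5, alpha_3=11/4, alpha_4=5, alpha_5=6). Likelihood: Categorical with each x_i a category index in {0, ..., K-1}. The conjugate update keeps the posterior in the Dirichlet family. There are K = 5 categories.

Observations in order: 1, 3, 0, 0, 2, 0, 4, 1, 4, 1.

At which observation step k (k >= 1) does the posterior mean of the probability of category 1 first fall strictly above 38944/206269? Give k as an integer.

obs 1: x=1 → posterior Dirichlet(3/2, 17/5, 11/4, 5, 6)
obs 2: x=3 → posterior Dirichlet(3/2, 17/5, 11/4, 6, 6)
obs 3: x=0 → posterior Dirichlet(5/2, 17/5, 11/4, 6, 6)
obs 4: x=0 → posterior Dirichlet(7/2, 17/5, 11/4, 6, 6)
obs 5: x=2 → posterior Dirichlet(7/2, 17/5, 15/4, 6, 6)
obs 6: x=0 → posterior Dirichlet(9/2, 17/5, 15/4, 6, 6)
obs 7: x=4 → posterior Dirichlet(9/2, 17/5, 15/4, 6, 7)
obs 8: x=1 → posterior Dirichlet(9/2, 22/5, 15/4, 6, 7)
obs 9: x=4 → posterior Dirichlet(9/2, 22/5, 15/4, 6, 8)
obs 10: x=1 → posterior Dirichlet(9/2, 27/5, 15/4, 6, 8)

k = 10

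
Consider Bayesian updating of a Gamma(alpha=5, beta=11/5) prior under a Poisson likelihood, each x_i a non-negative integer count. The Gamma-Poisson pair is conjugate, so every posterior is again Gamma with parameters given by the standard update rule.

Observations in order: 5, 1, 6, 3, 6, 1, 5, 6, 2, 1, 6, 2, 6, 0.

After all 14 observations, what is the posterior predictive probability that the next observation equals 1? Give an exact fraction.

254688146102441609513982344456741340842987380712287696772436449029185870521996092619318710785418132342810275/2147401586546092286416972457225402400909043546025018296115002572136513442325671638882389308405810915637723136

obs 1: x=5 → posterior Gamma(10, 16/5)
obs 2: x=1 → posterior Gamma(11, 21/5)
obs 3: x=6 → posterior Gamma(17, 26/5)
obs 4: x=3 → posterior Gamma(20, 31/5)
obs 5: x=6 → posterior Gamma(26, 36/5)
obs 6: x=1 → posterior Gamma(27, 41/5)
obs 7: x=5 → posterior Gamma(32, 46/5)
obs 8: x=6 → posterior Gamma(38, 51/5)
obs 9: x=2 → posterior Gamma(40, 56/5)
obs 10: x=1 → posterior Gamma(41, 61/5)
obs 11: x=6 → posterior Gamma(47, 66/5)
obs 12: x=2 → posterior Gamma(49, 71/5)
obs 13: x=6 → posterior Gamma(55, 76/5)
obs 14: x=0 → posterior Gamma(55, 81/5)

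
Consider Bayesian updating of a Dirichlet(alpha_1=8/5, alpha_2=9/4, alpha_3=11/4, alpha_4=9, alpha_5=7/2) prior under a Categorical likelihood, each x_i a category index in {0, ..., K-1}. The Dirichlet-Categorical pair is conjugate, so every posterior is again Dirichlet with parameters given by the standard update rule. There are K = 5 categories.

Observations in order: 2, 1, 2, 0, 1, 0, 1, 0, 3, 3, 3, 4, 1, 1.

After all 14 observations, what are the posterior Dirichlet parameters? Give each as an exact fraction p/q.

alpha_1=23/5, alpha_2=29/4, alpha_3=19/4, alpha_4=12, alpha_5=9/2

obs 1: x=2 → posterior Dirichlet(8/5, 9/4, 15/4, 9, 7/2)
obs 2: x=1 → posterior Dirichlet(8/5, 13/4, 15/4, 9, 7/2)
obs 3: x=2 → posterior Dirichlet(8/5, 13/4, 19/4, 9, 7/2)
obs 4: x=0 → posterior Dirichlet(13/5, 13/4, 19/4, 9, 7/2)
obs 5: x=1 → posterior Dirichlet(13/5, 17/4, 19/4, 9, 7/2)
obs 6: x=0 → posterior Dirichlet(18/5, 17/4, 19/4, 9, 7/2)
obs 7: x=1 → posterior Dirichlet(18/5, 21/4, 19/4, 9, 7/2)
obs 8: x=0 → posterior Dirichlet(23/5, 21/4, 19/4, 9, 7/2)
obs 9: x=3 → posterior Dirichlet(23/5, 21/4, 19/4, 10, 7/2)
obs 10: x=3 → posterior Dirichlet(23/5, 21/4, 19/4, 11, 7/2)
obs 11: x=3 → posterior Dirichlet(23/5, 21/4, 19/4, 12, 7/2)
obs 12: x=4 → posterior Dirichlet(23/5, 21/4, 19/4, 12, 9/2)
obs 13: x=1 → posterior Dirichlet(23/5, 25/4, 19/4, 12, 9/2)
obs 14: x=1 → posterior Dirichlet(23/5, 29/4, 19/4, 12, 9/2)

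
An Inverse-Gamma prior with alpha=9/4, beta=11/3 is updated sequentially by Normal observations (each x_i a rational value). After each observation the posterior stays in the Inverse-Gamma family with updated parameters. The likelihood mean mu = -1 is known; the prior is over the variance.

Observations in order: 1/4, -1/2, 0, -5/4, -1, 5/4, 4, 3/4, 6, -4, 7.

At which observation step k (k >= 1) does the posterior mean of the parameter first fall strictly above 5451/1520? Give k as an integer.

obs 1: x=1/4 → posterior Inverse-Gamma(11/4, 427/96)
obs 2: x=-1/2 → posterior Inverse-Gamma(13/4, 439/96)
obs 3: x=0 → posterior Inverse-Gamma(15/4, 487/96)
obs 4: x=-5/4 → posterior Inverse-Gamma(17/4, 245/48)
obs 5: x=-1 → posterior Inverse-Gamma(19/4, 245/48)
obs 6: x=5/4 → posterior Inverse-Gamma(21/4, 733/96)
obs 7: x=4 → posterior Inverse-Gamma(23/4, 1933/96)
obs 8: x=3/4 → posterior Inverse-Gamma(25/4, 65/3)
obs 9: x=6 → posterior Inverse-Gamma(27/4, 277/6)
obs 10: x=-4 → posterior Inverse-Gamma(29/4, 152/3)
obs 11: x=7 → posterior Inverse-Gamma(31/4, 248/3)

k = 7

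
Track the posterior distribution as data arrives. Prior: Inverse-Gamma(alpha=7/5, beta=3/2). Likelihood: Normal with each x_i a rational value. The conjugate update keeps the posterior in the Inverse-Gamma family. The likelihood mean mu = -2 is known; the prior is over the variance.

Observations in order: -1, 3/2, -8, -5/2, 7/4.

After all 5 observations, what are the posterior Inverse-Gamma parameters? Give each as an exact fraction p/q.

alpha=39/10, beta=1065/32

obs 1: x=-1 → posterior Inverse-Gamma(19/10, 2)
obs 2: x=3/2 → posterior Inverse-Gamma(12/5, 65/8)
obs 3: x=-8 → posterior Inverse-Gamma(29/10, 209/8)
obs 4: x=-5/2 → posterior Inverse-Gamma(17/5, 105/4)
obs 5: x=7/4 → posterior Inverse-Gamma(39/10, 1065/32)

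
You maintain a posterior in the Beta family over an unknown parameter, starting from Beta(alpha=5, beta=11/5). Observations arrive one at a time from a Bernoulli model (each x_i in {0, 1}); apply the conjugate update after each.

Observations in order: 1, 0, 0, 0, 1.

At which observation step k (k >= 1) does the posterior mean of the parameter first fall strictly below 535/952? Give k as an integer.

k = 4

obs 1: x=1 → posterior Beta(6, 11/5)
obs 2: x=0 → posterior Beta(6, 16/5)
obs 3: x=0 → posterior Beta(6, 21/5)
obs 4: x=0 → posterior Beta(6, 26/5)
obs 5: x=1 → posterior Beta(7, 26/5)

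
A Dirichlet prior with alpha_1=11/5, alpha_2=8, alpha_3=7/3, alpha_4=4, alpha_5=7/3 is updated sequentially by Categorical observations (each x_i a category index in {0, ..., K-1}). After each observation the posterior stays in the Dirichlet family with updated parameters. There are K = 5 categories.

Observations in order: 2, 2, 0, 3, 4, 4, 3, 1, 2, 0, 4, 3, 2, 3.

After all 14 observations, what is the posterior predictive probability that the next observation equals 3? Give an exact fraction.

120/493

obs 1: x=2 → posterior Dirichlet(11/5, 8, 10/3, 4, 7/3)
obs 2: x=2 → posterior Dirichlet(11/5, 8, 13/3, 4, 7/3)
obs 3: x=0 → posterior Dirichlet(16/5, 8, 13/3, 4, 7/3)
obs 4: x=3 → posterior Dirichlet(16/5, 8, 13/3, 5, 7/3)
obs 5: x=4 → posterior Dirichlet(16/5, 8, 13/3, 5, 10/3)
obs 6: x=4 → posterior Dirichlet(16/5, 8, 13/3, 5, 13/3)
obs 7: x=3 → posterior Dirichlet(16/5, 8, 13/3, 6, 13/3)
obs 8: x=1 → posterior Dirichlet(16/5, 9, 13/3, 6, 13/3)
obs 9: x=2 → posterior Dirichlet(16/5, 9, 16/3, 6, 13/3)
obs 10: x=0 → posterior Dirichlet(21/5, 9, 16/3, 6, 13/3)
obs 11: x=4 → posterior Dirichlet(21/5, 9, 16/3, 6, 16/3)
obs 12: x=3 → posterior Dirichlet(21/5, 9, 16/3, 7, 16/3)
obs 13: x=2 → posterior Dirichlet(21/5, 9, 19/3, 7, 16/3)
obs 14: x=3 → posterior Dirichlet(21/5, 9, 19/3, 8, 16/3)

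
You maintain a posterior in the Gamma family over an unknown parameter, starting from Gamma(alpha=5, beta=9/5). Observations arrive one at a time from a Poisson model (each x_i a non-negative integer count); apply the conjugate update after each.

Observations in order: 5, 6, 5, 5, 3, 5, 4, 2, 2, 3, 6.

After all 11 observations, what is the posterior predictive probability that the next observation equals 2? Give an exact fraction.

1440591842463748560209044790843112235495598448000550116449878525783418455192631718612898624307200/9591368002339952289706520408869791033481243750136084156392305329679147024986395259004265253206503

obs 1: x=5 → posterior Gamma(10, 14/5)
obs 2: x=6 → posterior Gamma(16, 19/5)
obs 3: x=5 → posterior Gamma(21, 24/5)
obs 4: x=5 → posterior Gamma(26, 29/5)
obs 5: x=3 → posterior Gamma(29, 34/5)
obs 6: x=5 → posterior Gamma(34, 39/5)
obs 7: x=4 → posterior Gamma(38, 44/5)
obs 8: x=2 → posterior Gamma(40, 49/5)
obs 9: x=2 → posterior Gamma(42, 54/5)
obs 10: x=3 → posterior Gamma(45, 59/5)
obs 11: x=6 → posterior Gamma(51, 64/5)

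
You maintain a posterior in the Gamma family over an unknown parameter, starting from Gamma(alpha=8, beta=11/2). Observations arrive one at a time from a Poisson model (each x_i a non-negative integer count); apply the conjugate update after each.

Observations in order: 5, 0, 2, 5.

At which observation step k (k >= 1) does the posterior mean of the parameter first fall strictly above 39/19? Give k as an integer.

obs 1: x=5 → posterior Gamma(13, 13/2)
obs 2: x=0 → posterior Gamma(13, 15/2)
obs 3: x=2 → posterior Gamma(15, 17/2)
obs 4: x=5 → posterior Gamma(20, 19/2)

k = 4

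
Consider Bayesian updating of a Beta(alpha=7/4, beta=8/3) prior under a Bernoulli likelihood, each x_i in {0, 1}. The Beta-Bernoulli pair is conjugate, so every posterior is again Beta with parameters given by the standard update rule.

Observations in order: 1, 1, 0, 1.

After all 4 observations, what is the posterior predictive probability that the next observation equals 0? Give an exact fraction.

44/101

obs 1: x=1 → posterior Beta(11/4, 8/3)
obs 2: x=1 → posterior Beta(15/4, 8/3)
obs 3: x=0 → posterior Beta(15/4, 11/3)
obs 4: x=1 → posterior Beta(19/4, 11/3)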